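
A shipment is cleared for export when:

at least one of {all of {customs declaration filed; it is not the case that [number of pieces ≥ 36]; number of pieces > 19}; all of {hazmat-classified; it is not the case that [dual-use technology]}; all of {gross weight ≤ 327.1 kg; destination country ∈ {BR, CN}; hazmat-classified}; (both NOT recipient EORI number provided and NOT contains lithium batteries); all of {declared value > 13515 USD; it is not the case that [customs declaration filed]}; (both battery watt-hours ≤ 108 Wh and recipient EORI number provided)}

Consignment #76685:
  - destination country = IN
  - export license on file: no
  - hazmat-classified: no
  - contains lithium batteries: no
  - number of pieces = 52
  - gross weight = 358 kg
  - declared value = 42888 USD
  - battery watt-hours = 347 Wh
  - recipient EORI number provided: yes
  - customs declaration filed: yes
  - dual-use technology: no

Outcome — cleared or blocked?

Blocked

Atomic conditions:
  customs declaration filed: yes → true
  number of pieces ≥ 36: 52 ≥ 36 is true
  number of pieces > 19: 52 > 19 is true
  hazmat-classified: no → false
  dual-use technology: no → false
  gross weight ≤ 327.1 kg: 358 ≤ 327.1 is false
  destination country ∈ {BR, CN}: IN is not in the set → false
  NOT recipient EORI number provided: yes → false
  NOT contains lithium batteries: no → true
  declared value > 13515 USD: 42888 > 13515 is true
  battery watt-hours ≤ 108 Wh: 347 ≤ 108 is false
  recipient EORI number provided: yes → true
Combine:
[1.2] NOT true = false
[1] true AND false AND true = false
[2.2] NOT false = true
[2] false AND true = false
[3] false AND false AND false = false
[4] false AND true = false
[5.2] NOT true = false
[5] true AND false = false
[6] false AND true = false
[root] false OR false OR false OR false OR false OR false = false
Overall: false → blocked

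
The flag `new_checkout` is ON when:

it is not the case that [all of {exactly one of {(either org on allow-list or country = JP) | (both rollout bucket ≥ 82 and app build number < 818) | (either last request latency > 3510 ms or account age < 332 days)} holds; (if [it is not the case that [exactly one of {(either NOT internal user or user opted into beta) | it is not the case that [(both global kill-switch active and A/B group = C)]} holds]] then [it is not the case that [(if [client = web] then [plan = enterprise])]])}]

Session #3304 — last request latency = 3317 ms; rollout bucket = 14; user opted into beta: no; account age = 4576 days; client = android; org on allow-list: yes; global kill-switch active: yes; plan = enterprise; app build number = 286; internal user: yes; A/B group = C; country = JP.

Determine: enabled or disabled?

Atomic conditions:
  org on allow-list: yes → true
  country = JP: JP == JP is true
  rollout bucket ≥ 82: 14 ≥ 82 is false
  app build number < 818: 286 < 818 is true
  last request latency > 3510 ms: 3317 > 3510 is false
  account age < 332 days: 4576 < 332 is false
  NOT internal user: yes → false
  user opted into beta: no → false
  global kill-switch active: yes → true
  A/B group = C: C == C is true
  client = web: android == web is false
  plan = enterprise: enterprise == enterprise is true
Combine:
[1.1.1] true OR true = true
[1.1.2] false AND true = false
[1.1.3] false OR false = false
[1.1] exactly-one(true, false, false) = true
[1.2.1.1.1] false OR false = false
[1.2.1.1.2.1] true AND true = true
[1.2.1.1.2] NOT true = false
[1.2.1.1] exactly-one(false, false) = false
[1.2.1] NOT false = true
[1.2.2.1] false → true (antecedent false ⇒ implication holds) = true
[1.2.2] NOT true = false
[1.2] true → false = false
[1] true AND false = false
[root] NOT false = true
Overall: true → enabled

Enabled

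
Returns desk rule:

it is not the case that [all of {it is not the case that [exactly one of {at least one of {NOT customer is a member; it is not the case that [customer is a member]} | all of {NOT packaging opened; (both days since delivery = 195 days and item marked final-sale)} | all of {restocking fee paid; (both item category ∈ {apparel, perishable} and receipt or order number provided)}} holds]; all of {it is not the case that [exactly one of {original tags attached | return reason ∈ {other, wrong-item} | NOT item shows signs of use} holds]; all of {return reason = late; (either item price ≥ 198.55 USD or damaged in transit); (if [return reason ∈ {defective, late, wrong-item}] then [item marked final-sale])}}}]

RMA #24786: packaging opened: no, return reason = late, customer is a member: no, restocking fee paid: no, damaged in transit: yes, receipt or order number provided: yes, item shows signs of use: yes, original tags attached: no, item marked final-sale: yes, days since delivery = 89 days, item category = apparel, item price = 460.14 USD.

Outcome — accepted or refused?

Accepted

Atomic conditions:
  NOT customer is a member: no → true
  customer is a member: no → false
  NOT packaging opened: no → true
  days since delivery = 195 days: 89 == 195 is false
  item marked final-sale: yes → true
  restocking fee paid: no → false
  item category ∈ {apparel, perishable}: apparel is in the set → true
  receipt or order number provided: yes → true
  original tags attached: no → false
  return reason ∈ {other, wrong-item}: late is not in the set → false
  NOT item shows signs of use: yes → false
  return reason = late: late == late is true
  item price ≥ 198.55 USD: 460.14 ≥ 198.55 is true
  damaged in transit: yes → true
  return reason ∈ {defective, late, wrong-item}: late is in the set → true
Combine:
[1.1.1.1.2] NOT false = true
[1.1.1.1] true OR true = true
[1.1.1.2.2] false AND true = false
[1.1.1.2] true AND false = false
[1.1.1.3.2] true AND true = true
[1.1.1.3] false AND true = false
[1.1.1] exactly-one(true, false, false) = true
[1.1] NOT true = false
[1.2.1.1] exactly-one(false, false, false) = false
[1.2.1] NOT false = true
[1.2.2.2] true OR true = true
[1.2.2.3] true → true = true
[1.2.2] true AND true AND true = true
[1.2] true AND true = true
[1] false AND true = false
[root] NOT false = true
Overall: true → accepted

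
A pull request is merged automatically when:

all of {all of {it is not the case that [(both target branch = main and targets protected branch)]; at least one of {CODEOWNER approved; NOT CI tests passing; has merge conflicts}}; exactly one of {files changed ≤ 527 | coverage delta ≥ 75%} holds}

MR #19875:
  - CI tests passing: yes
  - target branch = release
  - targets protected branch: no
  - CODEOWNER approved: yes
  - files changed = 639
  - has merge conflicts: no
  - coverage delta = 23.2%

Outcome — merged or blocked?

Blocked

Atomic conditions:
  target branch = main: release == main is false
  targets protected branch: no → false
  CODEOWNER approved: yes → true
  NOT CI tests passing: yes → false
  has merge conflicts: no → false
  files changed ≤ 527: 639 ≤ 527 is false
  coverage delta ≥ 75%: 23.2 ≥ 75 is false
Combine:
[1.1.1] false AND false = false
[1.1] NOT false = true
[1.2] true OR false OR false = true
[1] true AND true = true
[2] exactly-one(false, false) = false
[root] true AND false = false
Overall: false → blocked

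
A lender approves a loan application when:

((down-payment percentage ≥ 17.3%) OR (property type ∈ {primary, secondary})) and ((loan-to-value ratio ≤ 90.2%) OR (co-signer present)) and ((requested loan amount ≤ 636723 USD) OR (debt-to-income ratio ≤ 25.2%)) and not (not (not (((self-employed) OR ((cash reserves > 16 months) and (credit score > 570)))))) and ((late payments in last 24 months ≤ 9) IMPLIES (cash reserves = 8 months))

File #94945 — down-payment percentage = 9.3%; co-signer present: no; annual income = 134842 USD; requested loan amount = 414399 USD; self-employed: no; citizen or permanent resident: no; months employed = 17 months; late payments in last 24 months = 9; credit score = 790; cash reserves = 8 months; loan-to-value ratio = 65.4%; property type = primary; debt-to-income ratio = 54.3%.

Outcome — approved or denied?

Approved

Atomic conditions:
  down-payment percentage ≥ 17.3%: 9.3 ≥ 17.3 is false
  property type ∈ {primary, secondary}: primary is in the set → true
  loan-to-value ratio ≤ 90.2%: 65.4 ≤ 90.2 is true
  co-signer present: no → false
  requested loan amount ≤ 636723 USD: 414399 ≤ 636723 is true
  debt-to-income ratio ≤ 25.2%: 54.3 ≤ 25.2 is false
  self-employed: no → false
  cash reserves > 16 months: 8 > 16 is false
  credit score > 570: 790 > 570 is true
  late payments in last 24 months ≤ 9: 9 ≤ 9 is true
  cash reserves = 8 months: 8 == 8 is true
Combine:
[1] false OR true = true
[2] true OR false = true
[3] true OR false = true
[4.1.1.1.2] false AND true = false
[4.1.1.1] false OR false = false
[4.1.1] NOT false = true
[4.1] NOT true = false
[4] NOT false = true
[5] true → true = true
[root] true AND true AND true AND true AND true = true
Overall: true → approved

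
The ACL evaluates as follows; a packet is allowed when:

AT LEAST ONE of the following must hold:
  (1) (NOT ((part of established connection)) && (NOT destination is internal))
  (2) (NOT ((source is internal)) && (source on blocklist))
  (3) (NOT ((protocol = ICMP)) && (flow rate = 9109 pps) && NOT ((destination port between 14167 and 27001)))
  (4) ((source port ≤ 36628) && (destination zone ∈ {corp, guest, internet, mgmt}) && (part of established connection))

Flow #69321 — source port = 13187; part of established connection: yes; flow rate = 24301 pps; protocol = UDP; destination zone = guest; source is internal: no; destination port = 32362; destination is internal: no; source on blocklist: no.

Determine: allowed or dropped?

Atomic conditions:
  part of established connection: yes → true
  NOT destination is internal: no → true
  source is internal: no → false
  source on blocklist: no → false
  protocol = ICMP: UDP == ICMP is false
  flow rate = 9109 pps: 24301 == 9109 is false
  destination port between 14167 and 27001: 32362 in [14167, 27001] is false
  source port ≤ 36628: 13187 ≤ 36628 is true
  destination zone ∈ {corp, guest, internet, mgmt}: guest is in the set → true
Combine:
[1.1] NOT true = false
[1] false AND true = false
[2.1] NOT false = true
[2] true AND false = false
[3.1] NOT false = true
[3.3] NOT false = true
[3] true AND false AND true = false
[4] true AND true AND true = true
[root] false OR false OR false OR true = true
Overall: true → allowed

Allowed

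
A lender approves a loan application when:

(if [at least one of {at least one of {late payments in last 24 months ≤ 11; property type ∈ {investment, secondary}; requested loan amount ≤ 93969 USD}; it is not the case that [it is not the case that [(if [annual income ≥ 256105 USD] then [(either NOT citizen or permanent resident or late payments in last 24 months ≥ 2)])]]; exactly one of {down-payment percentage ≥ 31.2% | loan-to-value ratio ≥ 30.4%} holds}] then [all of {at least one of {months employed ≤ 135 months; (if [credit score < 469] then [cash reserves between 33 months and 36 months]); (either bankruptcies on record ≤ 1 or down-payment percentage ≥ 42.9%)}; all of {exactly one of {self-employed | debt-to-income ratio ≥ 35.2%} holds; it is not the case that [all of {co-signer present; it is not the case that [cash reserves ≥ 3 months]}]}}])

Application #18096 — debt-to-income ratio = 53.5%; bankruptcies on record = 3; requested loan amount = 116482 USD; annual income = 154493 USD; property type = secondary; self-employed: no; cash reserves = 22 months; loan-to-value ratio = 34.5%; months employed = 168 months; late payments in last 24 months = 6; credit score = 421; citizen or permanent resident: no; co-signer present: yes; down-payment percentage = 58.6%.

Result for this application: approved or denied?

Approved

Atomic conditions:
  late payments in last 24 months ≤ 11: 6 ≤ 11 is true
  property type ∈ {investment, secondary}: secondary is in the set → true
  requested loan amount ≤ 93969 USD: 116482 ≤ 93969 is false
  annual income ≥ 256105 USD: 154493 ≥ 256105 is false
  NOT citizen or permanent resident: no → true
  late payments in last 24 months ≥ 2: 6 ≥ 2 is true
  down-payment percentage ≥ 31.2%: 58.6 ≥ 31.2 is true
  loan-to-value ratio ≥ 30.4%: 34.5 ≥ 30.4 is true
  months employed ≤ 135 months: 168 ≤ 135 is false
  credit score < 469: 421 < 469 is true
  cash reserves between 33 months and 36 months: 22 in [33, 36] is false
  bankruptcies on record ≤ 1: 3 ≤ 1 is false
  down-payment percentage ≥ 42.9%: 58.6 ≥ 42.9 is true
  self-employed: no → false
  debt-to-income ratio ≥ 35.2%: 53.5 ≥ 35.2 is true
  co-signer present: yes → true
  cash reserves ≥ 3 months: 22 ≥ 3 is true
Combine:
[1.1] true OR true OR false = true
[1.2.1.1.2] true OR true = true
[1.2.1.1] false → true (antecedent false ⇒ implication holds) = true
[1.2.1] NOT true = false
[1.2] NOT false = true
[1.3] exactly-one(true, true) = false
[1] true OR true OR false = true
[2.1.2] true → false = false
[2.1.3] false OR true = true
[2.1] false OR false OR true = true
[2.2.1] exactly-one(false, true) = true
[2.2.2.1.2] NOT true = false
[2.2.2.1] true AND false = false
[2.2.2] NOT false = true
[2.2] true AND true = true
[2] true AND true = true
[root] true → true = true
Overall: true → approved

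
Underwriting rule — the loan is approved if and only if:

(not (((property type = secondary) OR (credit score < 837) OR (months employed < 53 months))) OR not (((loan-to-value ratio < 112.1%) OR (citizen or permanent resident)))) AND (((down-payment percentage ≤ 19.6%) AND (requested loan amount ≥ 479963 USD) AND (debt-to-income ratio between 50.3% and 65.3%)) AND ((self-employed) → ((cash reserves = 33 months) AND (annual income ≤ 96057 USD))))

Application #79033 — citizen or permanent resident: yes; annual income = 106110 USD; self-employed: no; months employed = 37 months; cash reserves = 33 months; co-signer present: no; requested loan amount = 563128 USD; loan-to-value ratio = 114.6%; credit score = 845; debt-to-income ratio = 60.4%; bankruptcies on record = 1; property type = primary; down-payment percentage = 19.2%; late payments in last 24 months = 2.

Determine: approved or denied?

Atomic conditions:
  property type = secondary: primary == secondary is false
  credit score < 837: 845 < 837 is false
  months employed < 53 months: 37 < 53 is true
  loan-to-value ratio < 112.1%: 114.6 < 112.1 is false
  citizen or permanent resident: yes → true
  down-payment percentage ≤ 19.6%: 19.2 ≤ 19.6 is true
  requested loan amount ≥ 479963 USD: 563128 ≥ 479963 is true
  debt-to-income ratio between 50.3% and 65.3%: 60.4 in [50.3, 65.3] is true
  self-employed: no → false
  cash reserves = 33 months: 33 == 33 is true
  annual income ≤ 96057 USD: 106110 ≤ 96057 is false
Combine:
[1.1.1] false OR false OR true = true
[1.1] NOT true = false
[1.2.1] false OR true = true
[1.2] NOT true = false
[1] false OR false = false
[2.1] true AND true AND true = true
[2.2.2] true AND false = false
[2.2] false → false (antecedent false ⇒ implication holds) = true
[2] true AND true = true
[root] false AND true = false
Overall: false → denied

Denied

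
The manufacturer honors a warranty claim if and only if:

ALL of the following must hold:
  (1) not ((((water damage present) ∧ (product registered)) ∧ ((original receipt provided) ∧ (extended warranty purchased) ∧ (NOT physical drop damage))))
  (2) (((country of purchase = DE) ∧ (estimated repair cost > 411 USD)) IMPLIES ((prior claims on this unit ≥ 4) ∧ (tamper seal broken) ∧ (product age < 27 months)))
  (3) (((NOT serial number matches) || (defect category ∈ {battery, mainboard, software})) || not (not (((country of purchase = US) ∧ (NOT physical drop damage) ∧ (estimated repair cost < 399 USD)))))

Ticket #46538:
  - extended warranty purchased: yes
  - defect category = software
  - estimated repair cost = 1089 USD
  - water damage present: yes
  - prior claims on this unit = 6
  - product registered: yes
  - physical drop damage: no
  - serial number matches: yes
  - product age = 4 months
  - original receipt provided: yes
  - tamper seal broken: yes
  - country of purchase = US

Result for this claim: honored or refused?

Atomic conditions:
  water damage present: yes → true
  product registered: yes → true
  original receipt provided: yes → true
  extended warranty purchased: yes → true
  NOT physical drop damage: no → true
  country of purchase = DE: US == DE is false
  estimated repair cost > 411 USD: 1089 > 411 is true
  prior claims on this unit ≥ 4: 6 ≥ 4 is true
  tamper seal broken: yes → true
  product age < 27 months: 4 < 27 is true
  NOT serial number matches: yes → false
  defect category ∈ {battery, mainboard, software}: software is in the set → true
  country of purchase = US: US == US is true
  estimated repair cost < 399 USD: 1089 < 399 is false
Combine:
[1.1.1] true AND true = true
[1.1.2] true AND true AND true = true
[1.1] true AND true = true
[1] NOT true = false
[2.1] false AND true = false
[2.2] true AND true AND true = true
[2] false → true (antecedent false ⇒ implication holds) = true
[3.1] false OR true = true
[3.2.1.1] true AND true AND false = false
[3.2.1] NOT false = true
[3.2] NOT true = false
[3] true OR false = true
[root] false AND true AND true = false
Overall: false → refused

Refused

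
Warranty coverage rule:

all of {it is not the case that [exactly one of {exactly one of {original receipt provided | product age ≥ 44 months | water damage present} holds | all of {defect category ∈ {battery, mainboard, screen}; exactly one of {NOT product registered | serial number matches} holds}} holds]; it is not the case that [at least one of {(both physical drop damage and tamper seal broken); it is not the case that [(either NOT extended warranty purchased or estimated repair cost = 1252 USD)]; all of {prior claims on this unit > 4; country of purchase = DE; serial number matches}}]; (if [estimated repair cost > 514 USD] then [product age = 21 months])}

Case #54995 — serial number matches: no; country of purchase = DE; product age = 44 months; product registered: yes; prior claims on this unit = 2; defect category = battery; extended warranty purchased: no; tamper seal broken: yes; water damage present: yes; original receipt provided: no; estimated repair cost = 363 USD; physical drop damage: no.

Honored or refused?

Atomic conditions:
  original receipt provided: no → false
  product age ≥ 44 months: 44 ≥ 44 is true
  water damage present: yes → true
  defect category ∈ {battery, mainboard, screen}: battery is in the set → true
  NOT product registered: yes → false
  serial number matches: no → false
  physical drop damage: no → false
  tamper seal broken: yes → true
  NOT extended warranty purchased: no → true
  estimated repair cost = 1252 USD: 363 == 1252 is false
  prior claims on this unit > 4: 2 > 4 is false
  country of purchase = DE: DE == DE is true
  estimated repair cost > 514 USD: 363 > 514 is false
  product age = 21 months: 44 == 21 is false
Combine:
[1.1.1] exactly-one(false, true, true) = false
[1.1.2.2] exactly-one(false, false) = false
[1.1.2] true AND false = false
[1.1] exactly-one(false, false) = false
[1] NOT false = true
[2.1.1] false AND true = false
[2.1.2.1] true OR false = true
[2.1.2] NOT true = false
[2.1.3] false AND true AND false = false
[2.1] false OR false OR false = false
[2] NOT false = true
[3] false → false (antecedent false ⇒ implication holds) = true
[root] true AND true AND true = true
Overall: true → honored

Honored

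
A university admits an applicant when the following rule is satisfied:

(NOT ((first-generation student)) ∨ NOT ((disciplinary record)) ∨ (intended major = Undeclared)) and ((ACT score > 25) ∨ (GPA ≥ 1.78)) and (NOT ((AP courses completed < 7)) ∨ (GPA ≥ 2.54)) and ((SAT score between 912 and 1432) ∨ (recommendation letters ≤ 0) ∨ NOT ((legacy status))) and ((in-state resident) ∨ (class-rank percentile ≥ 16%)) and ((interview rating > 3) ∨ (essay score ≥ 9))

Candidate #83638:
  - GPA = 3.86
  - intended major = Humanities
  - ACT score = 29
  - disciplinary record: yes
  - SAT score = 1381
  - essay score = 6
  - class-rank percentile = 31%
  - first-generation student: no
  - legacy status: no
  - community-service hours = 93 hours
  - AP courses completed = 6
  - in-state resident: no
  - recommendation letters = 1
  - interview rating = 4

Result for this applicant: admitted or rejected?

Atomic conditions:
  first-generation student: no → false
  disciplinary record: yes → true
  intended major = Undeclared: Humanities == Undeclared is false
  ACT score > 25: 29 > 25 is true
  GPA ≥ 1.78: 3.86 ≥ 1.78 is true
  AP courses completed < 7: 6 < 7 is true
  GPA ≥ 2.54: 3.86 ≥ 2.54 is true
  SAT score between 912 and 1432: 1381 in [912, 1432] is true
  recommendation letters ≤ 0: 1 ≤ 0 is false
  legacy status: no → false
  in-state resident: no → false
  class-rank percentile ≥ 16%: 31 ≥ 16 is true
  interview rating > 3: 4 > 3 is true
  essay score ≥ 9: 6 ≥ 9 is false
Combine:
[1.1] NOT false = true
[1.2] NOT true = false
[1] true OR false OR false = true
[2] true OR true = true
[3.1] NOT true = false
[3] false OR true = true
[4.3] NOT false = true
[4] true OR false OR true = true
[5] false OR true = true
[6] true OR false = true
[root] true AND true AND true AND true AND true AND true = true
Overall: true → admitted

Admitted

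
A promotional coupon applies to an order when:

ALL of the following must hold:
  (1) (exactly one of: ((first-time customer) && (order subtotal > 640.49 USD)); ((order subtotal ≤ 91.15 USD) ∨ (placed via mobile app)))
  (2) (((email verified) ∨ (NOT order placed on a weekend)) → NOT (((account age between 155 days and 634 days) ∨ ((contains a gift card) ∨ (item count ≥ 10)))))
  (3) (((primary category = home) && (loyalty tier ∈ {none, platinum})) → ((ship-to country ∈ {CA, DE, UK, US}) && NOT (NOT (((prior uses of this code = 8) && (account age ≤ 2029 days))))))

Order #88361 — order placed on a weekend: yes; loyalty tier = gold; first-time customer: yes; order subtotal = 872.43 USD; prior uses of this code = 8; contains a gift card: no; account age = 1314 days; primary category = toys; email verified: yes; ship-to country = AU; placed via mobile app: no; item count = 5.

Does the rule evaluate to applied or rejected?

Applied

Atomic conditions:
  first-time customer: yes → true
  order subtotal > 640.49 USD: 872.43 > 640.49 is true
  order subtotal ≤ 91.15 USD: 872.43 ≤ 91.15 is false
  placed via mobile app: no → false
  email verified: yes → true
  NOT order placed on a weekend: yes → false
  account age between 155 days and 634 days: 1314 in [155, 634] is false
  contains a gift card: no → false
  item count ≥ 10: 5 ≥ 10 is false
  primary category = home: toys == home is false
  loyalty tier ∈ {none, platinum}: gold is not in the set → false
  ship-to country ∈ {CA, DE, UK, US}: AU is not in the set → false
  prior uses of this code = 8: 8 == 8 is true
  account age ≤ 2029 days: 1314 ≤ 2029 is true
Combine:
[1.1] true AND true = true
[1.2] false OR false = false
[1] exactly-one(true, false) = true
[2.1] true OR false = true
[2.2.1.2] false OR false = false
[2.2.1] false OR false = false
[2.2] NOT false = true
[2] true → true = true
[3.1] false AND false = false
[3.2.2.1.1] true AND true = true
[3.2.2.1] NOT true = false
[3.2.2] NOT false = true
[3.2] false AND true = false
[3] false → false (antecedent false ⇒ implication holds) = true
[root] true AND true AND true = true
Overall: true → applied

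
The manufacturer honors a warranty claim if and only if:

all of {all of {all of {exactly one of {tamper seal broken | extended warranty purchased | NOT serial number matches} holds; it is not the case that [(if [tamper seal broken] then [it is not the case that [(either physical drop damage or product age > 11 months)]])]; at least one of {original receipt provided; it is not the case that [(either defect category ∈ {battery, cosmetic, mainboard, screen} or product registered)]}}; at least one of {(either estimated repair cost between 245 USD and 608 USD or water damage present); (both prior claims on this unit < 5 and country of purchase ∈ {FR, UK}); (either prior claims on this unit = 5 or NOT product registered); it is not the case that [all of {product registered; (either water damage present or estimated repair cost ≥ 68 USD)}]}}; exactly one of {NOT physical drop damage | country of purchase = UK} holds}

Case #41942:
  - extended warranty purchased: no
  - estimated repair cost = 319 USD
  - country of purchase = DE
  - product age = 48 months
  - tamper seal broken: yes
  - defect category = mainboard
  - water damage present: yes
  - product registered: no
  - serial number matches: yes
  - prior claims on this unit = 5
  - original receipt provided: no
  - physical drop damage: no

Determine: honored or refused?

Atomic conditions:
  tamper seal broken: yes → true
  extended warranty purchased: no → false
  NOT serial number matches: yes → false
  physical drop damage: no → false
  product age > 11 months: 48 > 11 is true
  original receipt provided: no → false
  defect category ∈ {battery, cosmetic, mainboard, screen}: mainboard is in the set → true
  product registered: no → false
  estimated repair cost between 245 USD and 608 USD: 319 in [245, 608] is true
  water damage present: yes → true
  prior claims on this unit < 5: 5 < 5 is false
  country of purchase ∈ {FR, UK}: DE is not in the set → false
  prior claims on this unit = 5: 5 == 5 is true
  NOT product registered: no → true
  estimated repair cost ≥ 68 USD: 319 ≥ 68 is true
  NOT physical drop damage: no → true
  country of purchase = UK: DE == UK is false
Combine:
[1.1.1] exactly-one(true, false, false) = true
[1.1.2.1.2.1] false OR true = true
[1.1.2.1.2] NOT true = false
[1.1.2.1] true → false = false
[1.1.2] NOT false = true
[1.1.3.2.1] true OR false = true
[1.1.3.2] NOT true = false
[1.1.3] false OR false = false
[1.1] true AND true AND false = false
[1.2.1] true OR true = true
[1.2.2] false AND false = false
[1.2.3] true OR true = true
[1.2.4.1.2] true OR true = true
[1.2.4.1] false AND true = false
[1.2.4] NOT false = true
[1.2] true OR false OR true OR true = true
[1] false AND true = false
[2] exactly-one(true, false) = true
[root] false AND true = false
Overall: false → refused

Refused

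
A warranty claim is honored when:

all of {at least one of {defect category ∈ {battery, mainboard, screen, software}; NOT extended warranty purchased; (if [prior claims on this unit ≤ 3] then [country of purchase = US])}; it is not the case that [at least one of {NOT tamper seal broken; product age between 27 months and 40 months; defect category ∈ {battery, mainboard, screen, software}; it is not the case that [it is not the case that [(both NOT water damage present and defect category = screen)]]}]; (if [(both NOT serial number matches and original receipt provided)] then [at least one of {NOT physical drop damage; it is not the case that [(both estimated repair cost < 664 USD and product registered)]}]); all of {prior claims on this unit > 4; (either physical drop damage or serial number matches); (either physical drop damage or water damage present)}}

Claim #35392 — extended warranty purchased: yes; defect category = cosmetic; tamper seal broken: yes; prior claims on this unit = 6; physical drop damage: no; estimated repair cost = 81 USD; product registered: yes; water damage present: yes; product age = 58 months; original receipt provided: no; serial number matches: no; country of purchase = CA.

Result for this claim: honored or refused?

Refused

Atomic conditions:
  defect category ∈ {battery, mainboard, screen, software}: cosmetic is not in the set → false
  NOT extended warranty purchased: yes → false
  prior claims on this unit ≤ 3: 6 ≤ 3 is false
  country of purchase = US: CA == US is false
  NOT tamper seal broken: yes → false
  product age between 27 months and 40 months: 58 in [27, 40] is false
  NOT water damage present: yes → false
  defect category = screen: cosmetic == screen is false
  NOT serial number matches: no → true
  original receipt provided: no → false
  NOT physical drop damage: no → true
  estimated repair cost < 664 USD: 81 < 664 is true
  product registered: yes → true
  prior claims on this unit > 4: 6 > 4 is true
  physical drop damage: no → false
  serial number matches: no → false
  water damage present: yes → true
Combine:
[1.3] false → false (antecedent false ⇒ implication holds) = true
[1] false OR false OR true = true
[2.1.4.1.1] false AND false = false
[2.1.4.1] NOT false = true
[2.1.4] NOT true = false
[2.1] false OR false OR false OR false = false
[2] NOT false = true
[3.1] true AND false = false
[3.2.2.1] true AND true = true
[3.2.2] NOT true = false
[3.2] true OR false = true
[3] false → true (antecedent false ⇒ implication holds) = true
[4.2] false OR false = false
[4.3] false OR true = true
[4] true AND false AND true = false
[root] true AND true AND true AND false = false
Overall: false → refused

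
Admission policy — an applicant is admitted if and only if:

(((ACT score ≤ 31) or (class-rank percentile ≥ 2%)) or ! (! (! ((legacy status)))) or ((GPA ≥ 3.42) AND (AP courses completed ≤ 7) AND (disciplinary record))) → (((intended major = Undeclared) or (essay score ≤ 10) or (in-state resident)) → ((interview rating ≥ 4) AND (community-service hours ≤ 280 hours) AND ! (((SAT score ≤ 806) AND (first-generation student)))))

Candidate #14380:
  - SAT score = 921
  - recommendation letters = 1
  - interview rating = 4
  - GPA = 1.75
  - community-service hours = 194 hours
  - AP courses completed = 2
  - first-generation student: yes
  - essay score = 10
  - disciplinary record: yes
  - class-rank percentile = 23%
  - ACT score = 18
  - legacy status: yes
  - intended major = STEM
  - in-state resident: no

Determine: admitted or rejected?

Atomic conditions:
  ACT score ≤ 31: 18 ≤ 31 is true
  class-rank percentile ≥ 2%: 23 ≥ 2 is true
  legacy status: yes → true
  GPA ≥ 3.42: 1.75 ≥ 3.42 is false
  AP courses completed ≤ 7: 2 ≤ 7 is true
  disciplinary record: yes → true
  intended major = Undeclared: STEM == Undeclared is false
  essay score ≤ 10: 10 ≤ 10 is true
  in-state resident: no → false
  interview rating ≥ 4: 4 ≥ 4 is true
  community-service hours ≤ 280 hours: 194 ≤ 280 is true
  SAT score ≤ 806: 921 ≤ 806 is false
  first-generation student: yes → true
Combine:
[1.1] true OR true = true
[1.2.1.1] NOT true = false
[1.2.1] NOT false = true
[1.2] NOT true = false
[1.3] false AND true AND true = false
[1] true OR false OR false = true
[2.1] false OR true OR false = true
[2.2.3.1] false AND true = false
[2.2.3] NOT false = true
[2.2] true AND true AND true = true
[2] true → true = true
[root] true → true = true
Overall: true → admitted

Admitted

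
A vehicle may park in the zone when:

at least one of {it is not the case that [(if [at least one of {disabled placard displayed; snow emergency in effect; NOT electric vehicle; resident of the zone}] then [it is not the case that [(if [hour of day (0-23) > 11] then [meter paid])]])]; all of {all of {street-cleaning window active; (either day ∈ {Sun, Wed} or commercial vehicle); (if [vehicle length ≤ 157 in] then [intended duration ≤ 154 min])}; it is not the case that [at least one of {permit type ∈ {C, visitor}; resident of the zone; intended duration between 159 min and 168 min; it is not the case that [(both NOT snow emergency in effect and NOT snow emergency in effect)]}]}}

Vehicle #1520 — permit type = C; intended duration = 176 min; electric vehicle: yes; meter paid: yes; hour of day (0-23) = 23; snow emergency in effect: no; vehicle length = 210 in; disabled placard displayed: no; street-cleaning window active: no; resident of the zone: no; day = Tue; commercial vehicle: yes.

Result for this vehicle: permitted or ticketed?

Atomic conditions:
  disabled placard displayed: no → false
  snow emergency in effect: no → false
  NOT electric vehicle: yes → false
  resident of the zone: no → false
  hour of day (0-23) > 11: 23 > 11 is true
  meter paid: yes → true
  street-cleaning window active: no → false
  day ∈ {Sun, Wed}: Tue is not in the set → false
  commercial vehicle: yes → true
  vehicle length ≤ 157 in: 210 ≤ 157 is false
  intended duration ≤ 154 min: 176 ≤ 154 is false
  permit type ∈ {C, visitor}: C is in the set → true
  intended duration between 159 min and 168 min: 176 in [159, 168] is false
  NOT snow emergency in effect: no → true
Combine:
[1.1.1] false OR false OR false OR false = false
[1.1.2.1] true → true = true
[1.1.2] NOT true = false
[1.1] false → false (antecedent false ⇒ implication holds) = true
[1] NOT true = false
[2.1.2] false OR true = true
[2.1.3] false → false (antecedent false ⇒ implication holds) = true
[2.1] false AND true AND true = false
[2.2.1.4.1] true AND true = true
[2.2.1.4] NOT true = false
[2.2.1] true OR false OR false OR false = true
[2.2] NOT true = false
[2] false AND false = false
[root] false OR false = false
Overall: false → ticketed

Ticketed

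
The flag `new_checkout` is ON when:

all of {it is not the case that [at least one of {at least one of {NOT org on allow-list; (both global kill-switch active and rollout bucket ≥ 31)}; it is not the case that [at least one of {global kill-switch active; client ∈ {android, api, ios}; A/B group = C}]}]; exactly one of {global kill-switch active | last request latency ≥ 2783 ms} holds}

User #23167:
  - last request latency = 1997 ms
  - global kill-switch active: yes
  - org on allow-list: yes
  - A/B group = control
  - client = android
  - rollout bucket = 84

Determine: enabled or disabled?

Atomic conditions:
  NOT org on allow-list: yes → false
  global kill-switch active: yes → true
  rollout bucket ≥ 31: 84 ≥ 31 is true
  client ∈ {android, api, ios}: android is in the set → true
  A/B group = C: control == C is false
  last request latency ≥ 2783 ms: 1997 ≥ 2783 is false
Combine:
[1.1.1.2] true AND true = true
[1.1.1] false OR true = true
[1.1.2.1] true OR true OR false = true
[1.1.2] NOT true = false
[1.1] true OR false = true
[1] NOT true = false
[2] exactly-one(true, false) = true
[root] false AND true = false
Overall: false → disabled

Disabled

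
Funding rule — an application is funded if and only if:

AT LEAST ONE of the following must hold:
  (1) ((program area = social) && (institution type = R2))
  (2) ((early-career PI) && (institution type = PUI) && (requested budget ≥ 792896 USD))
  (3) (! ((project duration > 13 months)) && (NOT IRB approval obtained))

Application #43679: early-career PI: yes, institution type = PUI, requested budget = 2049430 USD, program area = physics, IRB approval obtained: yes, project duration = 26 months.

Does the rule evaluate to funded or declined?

Atomic conditions:
  program area = social: physics == social is false
  institution type = R2: PUI == R2 is false
  early-career PI: yes → true
  institution type = PUI: PUI == PUI is true
  requested budget ≥ 792896 USD: 2049430 ≥ 792896 is true
  project duration > 13 months: 26 > 13 is true
  NOT IRB approval obtained: yes → false
Combine:
[1] false AND false = false
[2] true AND true AND true = true
[3.1] NOT true = false
[3] false AND false = false
[root] false OR true OR false = true
Overall: true → funded

Funded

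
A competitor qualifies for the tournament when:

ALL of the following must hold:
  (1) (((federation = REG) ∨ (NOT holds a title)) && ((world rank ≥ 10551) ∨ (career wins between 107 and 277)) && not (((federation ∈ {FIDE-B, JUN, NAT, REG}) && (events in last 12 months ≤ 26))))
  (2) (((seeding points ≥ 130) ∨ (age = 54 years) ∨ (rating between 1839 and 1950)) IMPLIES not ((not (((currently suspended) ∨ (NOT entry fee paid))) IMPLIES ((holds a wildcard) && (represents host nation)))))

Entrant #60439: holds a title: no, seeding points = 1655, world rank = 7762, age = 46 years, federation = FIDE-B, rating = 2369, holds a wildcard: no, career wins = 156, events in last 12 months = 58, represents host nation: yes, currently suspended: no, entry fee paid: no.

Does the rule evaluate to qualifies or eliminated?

Atomic conditions:
  federation = REG: FIDE-B == REG is false
  NOT holds a title: no → true
  world rank ≥ 10551: 7762 ≥ 10551 is false
  career wins between 107 and 277: 156 in [107, 277] is true
  federation ∈ {FIDE-B, JUN, NAT, REG}: FIDE-B is in the set → true
  events in last 12 months ≤ 26: 58 ≤ 26 is false
  seeding points ≥ 130: 1655 ≥ 130 is true
  age = 54 years: 46 == 54 is false
  rating between 1839 and 1950: 2369 in [1839, 1950] is false
  currently suspended: no → false
  NOT entry fee paid: no → true
  holds a wildcard: no → false
  represents host nation: yes → true
Combine:
[1.1] false OR true = true
[1.2] false OR true = true
[1.3.1] true AND false = false
[1.3] NOT false = true
[1] true AND true AND true = true
[2.1] true OR false OR false = true
[2.2.1.1.1] false OR true = true
[2.2.1.1] NOT true = false
[2.2.1.2] false AND true = false
[2.2.1] false → false (antecedent false ⇒ implication holds) = true
[2.2] NOT true = false
[2] true → false = false
[root] true AND false = false
Overall: false → eliminated

Eliminated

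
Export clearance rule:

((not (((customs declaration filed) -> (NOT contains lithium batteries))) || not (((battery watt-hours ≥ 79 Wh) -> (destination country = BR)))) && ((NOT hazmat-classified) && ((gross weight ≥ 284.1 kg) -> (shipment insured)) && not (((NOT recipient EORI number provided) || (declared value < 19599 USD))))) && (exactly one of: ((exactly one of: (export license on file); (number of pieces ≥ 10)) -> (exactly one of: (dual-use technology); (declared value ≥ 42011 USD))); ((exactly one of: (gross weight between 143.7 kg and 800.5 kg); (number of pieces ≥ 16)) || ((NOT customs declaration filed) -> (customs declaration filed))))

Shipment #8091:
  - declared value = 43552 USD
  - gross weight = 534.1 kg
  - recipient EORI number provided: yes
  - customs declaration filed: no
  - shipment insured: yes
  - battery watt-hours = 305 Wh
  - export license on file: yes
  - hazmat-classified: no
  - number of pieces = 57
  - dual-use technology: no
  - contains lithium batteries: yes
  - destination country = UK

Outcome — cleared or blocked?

Cleared

Atomic conditions:
  customs declaration filed: no → false
  NOT contains lithium batteries: yes → false
  battery watt-hours ≥ 79 Wh: 305 ≥ 79 is true
  destination country = BR: UK == BR is false
  NOT hazmat-classified: no → true
  gross weight ≥ 284.1 kg: 534.1 ≥ 284.1 is true
  shipment insured: yes → true
  NOT recipient EORI number provided: yes → false
  declared value < 19599 USD: 43552 < 19599 is false
  export license on file: yes → true
  number of pieces ≥ 10: 57 ≥ 10 is true
  dual-use technology: no → false
  declared value ≥ 42011 USD: 43552 ≥ 42011 is true
  gross weight between 143.7 kg and 800.5 kg: 534.1 in [143.7, 800.5] is true
  number of pieces ≥ 16: 57 ≥ 16 is true
  NOT customs declaration filed: no → true
Combine:
[1.1.1.1] false → false (antecedent false ⇒ implication holds) = true
[1.1.1] NOT true = false
[1.1.2.1] true → false = false
[1.1.2] NOT false = true
[1.1] false OR true = true
[1.2.2] true → true = true
[1.2.3.1] false OR false = false
[1.2.3] NOT false = true
[1.2] true AND true AND true = true
[1] true AND true = true
[2.1.1] exactly-one(true, true) = false
[2.1.2] exactly-one(false, true) = true
[2.1] false → true (antecedent false ⇒ implication holds) = true
[2.2.1] exactly-one(true, true) = false
[2.2.2] true → false = false
[2.2] false OR false = false
[2] exactly-one(true, false) = true
[root] true AND true = true
Overall: true → cleared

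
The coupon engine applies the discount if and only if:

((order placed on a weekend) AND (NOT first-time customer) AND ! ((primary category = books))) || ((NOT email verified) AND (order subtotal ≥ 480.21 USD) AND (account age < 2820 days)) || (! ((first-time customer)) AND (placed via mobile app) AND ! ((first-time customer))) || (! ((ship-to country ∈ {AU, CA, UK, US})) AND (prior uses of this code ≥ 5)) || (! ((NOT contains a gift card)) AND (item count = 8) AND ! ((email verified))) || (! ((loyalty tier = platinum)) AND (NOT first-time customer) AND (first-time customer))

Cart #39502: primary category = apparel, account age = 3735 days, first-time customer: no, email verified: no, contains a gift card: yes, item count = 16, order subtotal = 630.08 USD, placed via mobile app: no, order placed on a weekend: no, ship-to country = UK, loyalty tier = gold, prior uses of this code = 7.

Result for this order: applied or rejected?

Rejected

Atomic conditions:
  order placed on a weekend: no → false
  NOT first-time customer: no → true
  primary category = books: apparel == books is false
  NOT email verified: no → true
  order subtotal ≥ 480.21 USD: 630.08 ≥ 480.21 is true
  account age < 2820 days: 3735 < 2820 is false
  first-time customer: no → false
  placed via mobile app: no → false
  ship-to country ∈ {AU, CA, UK, US}: UK is in the set → true
  prior uses of this code ≥ 5: 7 ≥ 5 is true
  NOT contains a gift card: yes → false
  item count = 8: 16 == 8 is false
  email verified: no → false
  loyalty tier = platinum: gold == platinum is false
Combine:
[1.3] NOT false = true
[1] false AND true AND true = false
[2] true AND true AND false = false
[3.1] NOT false = true
[3.3] NOT false = true
[3] true AND false AND true = false
[4.1] NOT true = false
[4] false AND true = false
[5.1] NOT false = true
[5.3] NOT false = true
[5] true AND false AND true = false
[6.1] NOT false = true
[6] true AND true AND false = false
[root] false OR false OR false OR false OR false OR false = false
Overall: false → rejected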